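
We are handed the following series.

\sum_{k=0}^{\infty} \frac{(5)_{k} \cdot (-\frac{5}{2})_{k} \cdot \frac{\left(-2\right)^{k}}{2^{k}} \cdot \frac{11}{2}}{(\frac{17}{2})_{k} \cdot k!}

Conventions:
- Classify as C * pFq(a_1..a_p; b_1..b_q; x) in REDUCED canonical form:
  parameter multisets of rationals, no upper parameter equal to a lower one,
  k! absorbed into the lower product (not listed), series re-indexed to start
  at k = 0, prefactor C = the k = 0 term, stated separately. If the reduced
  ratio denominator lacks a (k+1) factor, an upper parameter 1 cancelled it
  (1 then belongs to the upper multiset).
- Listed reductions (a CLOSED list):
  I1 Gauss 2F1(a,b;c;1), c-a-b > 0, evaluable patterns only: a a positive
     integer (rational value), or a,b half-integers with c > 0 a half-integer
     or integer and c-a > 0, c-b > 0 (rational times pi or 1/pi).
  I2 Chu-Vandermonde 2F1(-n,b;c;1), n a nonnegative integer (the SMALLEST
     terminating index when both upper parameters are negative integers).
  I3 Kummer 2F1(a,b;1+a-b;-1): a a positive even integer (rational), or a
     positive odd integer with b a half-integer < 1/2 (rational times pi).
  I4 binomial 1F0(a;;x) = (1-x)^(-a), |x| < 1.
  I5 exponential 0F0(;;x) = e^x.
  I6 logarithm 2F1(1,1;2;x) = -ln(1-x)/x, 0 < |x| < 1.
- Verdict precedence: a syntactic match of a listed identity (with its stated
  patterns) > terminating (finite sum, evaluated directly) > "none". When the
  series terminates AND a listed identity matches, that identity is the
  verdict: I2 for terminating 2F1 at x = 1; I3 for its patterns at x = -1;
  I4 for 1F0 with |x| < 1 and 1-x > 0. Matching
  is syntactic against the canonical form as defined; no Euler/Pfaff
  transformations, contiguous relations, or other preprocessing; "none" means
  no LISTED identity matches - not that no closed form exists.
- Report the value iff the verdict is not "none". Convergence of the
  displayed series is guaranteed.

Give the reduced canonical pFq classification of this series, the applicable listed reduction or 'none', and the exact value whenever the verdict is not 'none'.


Key step: from the first term \frac{11}{2}: the two k-th powers (prefactor 11/2) combine into one argument.
Step ratio: r(k) = -1 * (k-\frac{5}{2}) (k+5) / [(k+\frac{17}{2}) (k+1)] - poly over poly, x = -1 from leading terms; C = \frac{11}{2} at k = 0.

Reduced: x = -1, 2F1, upper = {-\frac{5}{2}, 5}, lower = {\frac{17}{2}}, C = \frac{11}{2}. Verdict: Kummer's theorem (I3) matches (x = -1; c = \frac{17}{2} equals 1+a-b for upper {-\frac{5}{2}, 5}: listed pattern). Sum: \frac{1486485}{262144} \cdot \pi.


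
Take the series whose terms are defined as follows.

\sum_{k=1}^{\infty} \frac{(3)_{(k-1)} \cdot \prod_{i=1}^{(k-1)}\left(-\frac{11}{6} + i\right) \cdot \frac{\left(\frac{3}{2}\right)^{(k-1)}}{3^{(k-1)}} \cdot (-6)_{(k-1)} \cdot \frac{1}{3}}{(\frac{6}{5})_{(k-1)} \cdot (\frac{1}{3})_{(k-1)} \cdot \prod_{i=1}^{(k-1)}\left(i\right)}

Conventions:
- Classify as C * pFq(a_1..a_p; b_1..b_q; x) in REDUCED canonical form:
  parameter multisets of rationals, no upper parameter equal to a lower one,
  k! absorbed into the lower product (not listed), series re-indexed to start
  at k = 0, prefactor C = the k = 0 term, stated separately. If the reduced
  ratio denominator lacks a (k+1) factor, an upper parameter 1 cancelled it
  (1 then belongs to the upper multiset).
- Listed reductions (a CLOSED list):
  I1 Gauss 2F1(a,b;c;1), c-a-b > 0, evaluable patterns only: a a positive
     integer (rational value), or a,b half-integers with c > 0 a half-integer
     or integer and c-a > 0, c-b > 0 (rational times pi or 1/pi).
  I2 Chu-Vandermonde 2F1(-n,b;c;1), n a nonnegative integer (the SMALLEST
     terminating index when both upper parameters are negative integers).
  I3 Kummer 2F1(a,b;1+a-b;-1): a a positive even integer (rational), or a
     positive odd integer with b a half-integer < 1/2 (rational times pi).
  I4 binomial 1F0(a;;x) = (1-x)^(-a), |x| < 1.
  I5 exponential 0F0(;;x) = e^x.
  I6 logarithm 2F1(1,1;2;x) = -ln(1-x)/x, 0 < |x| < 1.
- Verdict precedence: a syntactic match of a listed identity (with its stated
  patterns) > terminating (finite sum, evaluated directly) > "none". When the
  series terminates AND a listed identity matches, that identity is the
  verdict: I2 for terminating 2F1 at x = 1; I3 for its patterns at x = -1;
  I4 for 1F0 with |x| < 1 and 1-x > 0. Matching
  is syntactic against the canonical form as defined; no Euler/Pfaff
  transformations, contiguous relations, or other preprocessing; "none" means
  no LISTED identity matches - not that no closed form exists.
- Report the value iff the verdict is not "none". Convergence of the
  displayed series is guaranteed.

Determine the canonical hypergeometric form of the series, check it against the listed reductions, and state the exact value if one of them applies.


Prefactor \frac{1}{3}, argument \frac{1}{2}: 3F2 with upper {-6, -\frac{5}{6}, 3} over lower {\frac{1}{3}, \frac{6}{5}}. Verdict: terminating (-6 upstairs). 7 nonzero terms in all; added directly. Its exact value is \frac{88968895901}{16269180928}.

Key observation: x = \frac{1}{2} and the product of the first k integers (C = 1/3) is k!.
Adjacent-term ratio: r(k) = \frac{1}{2} * (k-6) (k-\frac{5}{6}) (k+3) / [(k+\frac{1}{3}) (k+\frac{6}{5}) (k+1)] - rational in k. x = \frac{1}{2}; t_0 = \frac{1}{3}; negate the roots.


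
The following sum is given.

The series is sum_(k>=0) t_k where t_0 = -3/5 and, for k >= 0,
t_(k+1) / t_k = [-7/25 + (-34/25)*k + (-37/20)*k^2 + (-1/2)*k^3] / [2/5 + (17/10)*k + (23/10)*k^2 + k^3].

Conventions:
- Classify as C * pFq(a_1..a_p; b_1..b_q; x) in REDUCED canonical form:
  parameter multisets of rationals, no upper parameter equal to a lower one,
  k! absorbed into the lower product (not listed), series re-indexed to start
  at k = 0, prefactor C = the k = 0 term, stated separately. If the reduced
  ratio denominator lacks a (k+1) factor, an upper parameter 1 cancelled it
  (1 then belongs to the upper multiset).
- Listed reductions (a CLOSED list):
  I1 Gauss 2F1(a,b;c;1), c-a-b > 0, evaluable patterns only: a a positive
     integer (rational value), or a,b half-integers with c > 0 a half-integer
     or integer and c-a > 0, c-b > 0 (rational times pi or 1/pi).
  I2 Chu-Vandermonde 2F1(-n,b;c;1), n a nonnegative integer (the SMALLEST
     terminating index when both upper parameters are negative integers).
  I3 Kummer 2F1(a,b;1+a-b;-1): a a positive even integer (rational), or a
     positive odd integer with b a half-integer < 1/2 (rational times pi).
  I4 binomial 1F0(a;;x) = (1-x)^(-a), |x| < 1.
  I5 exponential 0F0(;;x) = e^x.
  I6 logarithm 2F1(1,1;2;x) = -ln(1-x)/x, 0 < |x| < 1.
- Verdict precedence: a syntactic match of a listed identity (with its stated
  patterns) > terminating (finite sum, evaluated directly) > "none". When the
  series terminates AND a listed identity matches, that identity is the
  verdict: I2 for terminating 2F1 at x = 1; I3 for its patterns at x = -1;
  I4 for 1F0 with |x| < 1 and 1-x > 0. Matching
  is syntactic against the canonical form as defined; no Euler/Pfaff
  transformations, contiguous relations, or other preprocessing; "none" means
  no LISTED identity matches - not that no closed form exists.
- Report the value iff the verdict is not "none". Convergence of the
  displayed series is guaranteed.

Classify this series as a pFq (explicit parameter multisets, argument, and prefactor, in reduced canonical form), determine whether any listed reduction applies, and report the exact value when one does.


The tell: t_0 being -3/5, the expanded ratio factors over Q; C = -3/5, x = -1/2, roots give parameters.
Adjacent-term ratio: r(k) = (-1/2) * (k+2/5) (k+14/5) / [(k+4/5) (k+1)] - poly over poly, x = (-1/2) from leading terms; C = -3/5 at k = 0.

Reduced: x = -1/2, 2F1, upper = {2/5, 14/5}, lower = {4/5}, C = -3/5. Verdict: none - this 2F1 at x = -1/2 matches no listed pattern, and upper {2/5, 14/5} holds no stopper.


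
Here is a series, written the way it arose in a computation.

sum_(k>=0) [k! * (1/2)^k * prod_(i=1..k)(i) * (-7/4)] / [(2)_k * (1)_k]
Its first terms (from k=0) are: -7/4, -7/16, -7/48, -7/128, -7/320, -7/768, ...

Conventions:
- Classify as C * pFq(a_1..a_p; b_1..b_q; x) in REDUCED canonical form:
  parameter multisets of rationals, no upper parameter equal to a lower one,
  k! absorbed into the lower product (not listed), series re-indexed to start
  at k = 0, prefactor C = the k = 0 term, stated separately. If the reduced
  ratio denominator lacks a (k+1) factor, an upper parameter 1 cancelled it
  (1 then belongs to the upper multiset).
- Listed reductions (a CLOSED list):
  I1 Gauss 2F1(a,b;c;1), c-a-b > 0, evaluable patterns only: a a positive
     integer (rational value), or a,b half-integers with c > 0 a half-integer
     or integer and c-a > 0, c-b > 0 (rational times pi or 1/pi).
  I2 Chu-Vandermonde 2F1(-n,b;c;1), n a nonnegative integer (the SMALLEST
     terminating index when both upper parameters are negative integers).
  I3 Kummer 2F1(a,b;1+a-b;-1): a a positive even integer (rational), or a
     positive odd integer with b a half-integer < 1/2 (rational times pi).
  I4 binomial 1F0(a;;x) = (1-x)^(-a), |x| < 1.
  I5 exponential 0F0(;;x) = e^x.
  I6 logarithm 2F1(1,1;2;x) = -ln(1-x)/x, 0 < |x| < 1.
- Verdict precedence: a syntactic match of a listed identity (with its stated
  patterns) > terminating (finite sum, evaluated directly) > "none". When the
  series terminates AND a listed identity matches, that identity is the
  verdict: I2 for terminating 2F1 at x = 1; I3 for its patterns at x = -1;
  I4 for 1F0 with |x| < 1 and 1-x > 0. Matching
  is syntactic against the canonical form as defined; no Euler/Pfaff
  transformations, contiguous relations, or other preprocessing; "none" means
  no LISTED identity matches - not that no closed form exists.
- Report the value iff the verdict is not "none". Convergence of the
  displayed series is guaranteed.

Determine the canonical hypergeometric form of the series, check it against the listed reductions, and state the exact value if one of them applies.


Canonical form: C = -7/4 times 2F1 with upper {1, 1}, lower {2}, x = 1/2. Verdict: logarithm (I6) matches (the logarithm: parameters (1,1;2), x = 1/2). Hence: (7/2) * ln(1/2).

First insight: with t_0 = -7/4, (1)_k (prefactor -7/4) is k! itself.
Consecutive-term ratio: r(k) = (1/2) * (k+1) (k+1) / [(k+2) (k+1)] - poly over poly, x = (1/2) from leading terms; C = -7/4 at k = 0.


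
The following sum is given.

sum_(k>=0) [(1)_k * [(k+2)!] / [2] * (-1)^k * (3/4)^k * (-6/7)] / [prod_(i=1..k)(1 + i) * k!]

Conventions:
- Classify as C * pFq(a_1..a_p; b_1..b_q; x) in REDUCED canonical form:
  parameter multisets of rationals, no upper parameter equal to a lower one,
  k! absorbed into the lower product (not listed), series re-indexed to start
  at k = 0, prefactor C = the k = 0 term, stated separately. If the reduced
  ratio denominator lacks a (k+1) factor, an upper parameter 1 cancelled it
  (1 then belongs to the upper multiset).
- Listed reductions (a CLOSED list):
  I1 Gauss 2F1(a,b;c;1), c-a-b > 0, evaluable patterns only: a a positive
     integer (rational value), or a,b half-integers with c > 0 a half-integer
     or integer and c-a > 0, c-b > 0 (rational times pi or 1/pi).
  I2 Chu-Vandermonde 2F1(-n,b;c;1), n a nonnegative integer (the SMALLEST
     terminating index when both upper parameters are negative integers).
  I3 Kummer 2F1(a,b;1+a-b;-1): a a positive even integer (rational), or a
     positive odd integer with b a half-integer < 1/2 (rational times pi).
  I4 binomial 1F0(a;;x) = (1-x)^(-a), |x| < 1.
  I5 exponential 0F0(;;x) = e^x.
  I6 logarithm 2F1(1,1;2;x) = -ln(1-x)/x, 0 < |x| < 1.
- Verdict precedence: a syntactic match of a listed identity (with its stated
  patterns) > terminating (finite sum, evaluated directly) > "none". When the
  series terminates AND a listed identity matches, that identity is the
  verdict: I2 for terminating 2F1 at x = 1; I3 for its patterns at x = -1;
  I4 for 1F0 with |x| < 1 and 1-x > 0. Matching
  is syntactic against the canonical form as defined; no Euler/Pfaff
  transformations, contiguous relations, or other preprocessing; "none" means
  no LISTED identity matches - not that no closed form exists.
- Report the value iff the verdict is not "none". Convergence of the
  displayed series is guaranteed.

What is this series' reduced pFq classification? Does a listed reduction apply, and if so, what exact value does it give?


Prefactor -6/7, argument -3/4: 2F1 with upper {1, 3} over lower {2}. Verdict: none here - no I1-I6 shape fits x = -3/4 with lower {2}.

Key observation: with t_0 = -6/7, the factorial ratio (C = -6/7) (k+a-1)!/(a-1)! is a rising factorial (a)_k.
Ratio: r(k) = (-3/4) * (k+1) (k+3) / [(k+2) (k+1)] ; factor over Q: parameters, x = (-3/4), and C = -6/7.


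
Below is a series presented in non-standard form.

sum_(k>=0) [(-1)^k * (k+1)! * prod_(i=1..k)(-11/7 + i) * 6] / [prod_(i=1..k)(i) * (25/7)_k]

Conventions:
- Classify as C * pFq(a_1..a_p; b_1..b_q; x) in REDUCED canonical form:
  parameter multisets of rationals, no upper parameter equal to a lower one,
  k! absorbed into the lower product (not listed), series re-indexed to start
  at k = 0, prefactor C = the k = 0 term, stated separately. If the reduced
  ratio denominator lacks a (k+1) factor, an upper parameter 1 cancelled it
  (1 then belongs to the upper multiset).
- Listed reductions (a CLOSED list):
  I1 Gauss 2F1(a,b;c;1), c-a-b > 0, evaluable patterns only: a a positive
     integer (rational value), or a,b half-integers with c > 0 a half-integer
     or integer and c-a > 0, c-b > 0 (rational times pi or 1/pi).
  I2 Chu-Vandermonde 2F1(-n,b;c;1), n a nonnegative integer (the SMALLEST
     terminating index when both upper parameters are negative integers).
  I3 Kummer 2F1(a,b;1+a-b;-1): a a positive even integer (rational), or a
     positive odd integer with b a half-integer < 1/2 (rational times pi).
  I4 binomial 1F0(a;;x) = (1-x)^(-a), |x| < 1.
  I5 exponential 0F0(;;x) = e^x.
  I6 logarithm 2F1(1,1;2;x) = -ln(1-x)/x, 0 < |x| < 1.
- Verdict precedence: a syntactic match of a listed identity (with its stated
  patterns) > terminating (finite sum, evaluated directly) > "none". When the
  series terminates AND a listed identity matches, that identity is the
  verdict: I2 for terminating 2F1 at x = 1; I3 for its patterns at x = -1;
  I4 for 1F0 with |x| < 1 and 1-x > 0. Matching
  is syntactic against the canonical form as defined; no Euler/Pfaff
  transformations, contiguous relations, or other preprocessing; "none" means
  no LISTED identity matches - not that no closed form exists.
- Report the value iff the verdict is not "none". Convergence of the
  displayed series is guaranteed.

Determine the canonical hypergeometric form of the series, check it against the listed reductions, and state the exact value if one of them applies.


Classification (C = 6): 2F1 with upper {-4/7, 2}, lower {25/7}, argument x = -1. Verdict: Kummer's theorem (I3) fires (x = -1; c = 25/7 equals 1+a-b for upper {-4/7, 2}: listed pattern). Exact value: 54/7.

Key step: x = (-1) and the factorial ratio (prefactor 6) (k+a-1)!/(a-1)! is a rising factorial (a)_k.
Consecutive-term ratio: r(k) = (-1) * (k-4/7) (k+2) / [(k+25/7) (k+1)] - poly over poly, x = (-1) from leading terms; C = 6 at k = 0.


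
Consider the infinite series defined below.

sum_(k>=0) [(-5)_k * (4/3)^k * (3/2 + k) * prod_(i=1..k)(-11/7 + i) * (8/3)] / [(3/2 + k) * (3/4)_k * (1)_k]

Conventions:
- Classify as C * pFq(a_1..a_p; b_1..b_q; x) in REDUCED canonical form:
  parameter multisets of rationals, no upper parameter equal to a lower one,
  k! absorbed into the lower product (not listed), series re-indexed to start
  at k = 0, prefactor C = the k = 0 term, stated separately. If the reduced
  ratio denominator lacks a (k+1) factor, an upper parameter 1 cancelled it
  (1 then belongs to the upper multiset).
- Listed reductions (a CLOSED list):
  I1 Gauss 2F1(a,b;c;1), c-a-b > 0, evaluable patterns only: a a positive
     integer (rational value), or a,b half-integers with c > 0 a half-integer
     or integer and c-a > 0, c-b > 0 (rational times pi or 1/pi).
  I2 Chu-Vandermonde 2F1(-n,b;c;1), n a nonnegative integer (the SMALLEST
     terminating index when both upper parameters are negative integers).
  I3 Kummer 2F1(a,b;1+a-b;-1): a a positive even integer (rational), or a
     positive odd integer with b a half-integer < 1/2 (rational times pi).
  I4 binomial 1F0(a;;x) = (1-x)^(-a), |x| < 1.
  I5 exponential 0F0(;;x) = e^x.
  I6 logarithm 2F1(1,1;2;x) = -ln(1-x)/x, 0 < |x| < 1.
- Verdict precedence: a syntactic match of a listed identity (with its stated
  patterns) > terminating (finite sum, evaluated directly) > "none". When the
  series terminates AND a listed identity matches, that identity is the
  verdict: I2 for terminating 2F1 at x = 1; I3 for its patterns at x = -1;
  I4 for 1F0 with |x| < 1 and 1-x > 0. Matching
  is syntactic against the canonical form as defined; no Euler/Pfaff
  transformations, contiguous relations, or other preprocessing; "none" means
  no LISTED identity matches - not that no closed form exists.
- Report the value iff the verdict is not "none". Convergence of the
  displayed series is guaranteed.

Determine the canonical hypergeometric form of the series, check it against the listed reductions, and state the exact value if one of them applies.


x = 4/3 here; the reduced form reads 2F1, upper {-5, -4/7}, lower {3/4}, C = 8/3. Verdict: terminating - the sum ends at index 5 because -5 is a negative integer; exact evaluation follows. Sum: 67856946056/5975039763.

First insight: x = (4/3) and (1)_k (prefactor 8/3) is k! itself.
Term ratio: r(k) = (4/3) * (k-5) (k-4/7) / [(k+3/4) (k+1)] ; factor over Q: parameters, x = (4/3), and C = 8/3.


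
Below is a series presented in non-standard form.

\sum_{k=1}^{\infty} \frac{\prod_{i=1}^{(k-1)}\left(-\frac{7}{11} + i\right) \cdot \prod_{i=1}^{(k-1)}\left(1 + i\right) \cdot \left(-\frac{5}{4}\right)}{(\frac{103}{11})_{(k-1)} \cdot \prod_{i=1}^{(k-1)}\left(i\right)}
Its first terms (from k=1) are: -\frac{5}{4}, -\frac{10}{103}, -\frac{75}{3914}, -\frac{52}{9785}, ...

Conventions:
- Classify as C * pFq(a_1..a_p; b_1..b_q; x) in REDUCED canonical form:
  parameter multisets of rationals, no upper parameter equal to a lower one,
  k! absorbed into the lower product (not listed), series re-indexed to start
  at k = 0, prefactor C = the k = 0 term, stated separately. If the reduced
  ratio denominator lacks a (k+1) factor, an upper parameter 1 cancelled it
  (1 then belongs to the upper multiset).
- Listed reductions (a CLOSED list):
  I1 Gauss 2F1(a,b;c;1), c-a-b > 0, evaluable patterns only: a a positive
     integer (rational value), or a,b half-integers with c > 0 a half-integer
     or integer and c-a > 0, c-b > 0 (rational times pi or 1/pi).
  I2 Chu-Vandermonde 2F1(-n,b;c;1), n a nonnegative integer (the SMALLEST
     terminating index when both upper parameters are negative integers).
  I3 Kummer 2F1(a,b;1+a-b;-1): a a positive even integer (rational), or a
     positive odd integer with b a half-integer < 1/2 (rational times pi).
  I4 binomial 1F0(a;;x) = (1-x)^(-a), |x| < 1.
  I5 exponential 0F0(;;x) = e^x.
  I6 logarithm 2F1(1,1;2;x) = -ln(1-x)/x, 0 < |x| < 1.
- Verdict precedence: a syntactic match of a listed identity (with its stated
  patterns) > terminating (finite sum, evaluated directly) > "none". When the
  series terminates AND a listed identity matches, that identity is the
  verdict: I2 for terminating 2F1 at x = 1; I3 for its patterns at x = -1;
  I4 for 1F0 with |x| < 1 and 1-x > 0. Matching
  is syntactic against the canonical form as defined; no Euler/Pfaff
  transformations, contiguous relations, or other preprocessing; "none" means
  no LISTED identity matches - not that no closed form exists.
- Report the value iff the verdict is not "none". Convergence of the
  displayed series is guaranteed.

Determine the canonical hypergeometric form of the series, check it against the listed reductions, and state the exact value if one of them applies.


At argument 1: a 2F1 with upper {\frac{4}{11}, 2}, lower {\frac{103}{11}}, scaled by C = -\frac{5}{4}. Verdict: Gauss (I1, integer-parameter pattern) applies (x = 1: the Gamma ratio telescopes since c-a-b = 7 > 0 and a = 2 in Z>0). Hence: -\frac{9315}{6776}.

Structural cue: from the first term -\frac{5}{4}: the running product (prefactor -5/4) telescopes to a rising factorial.
Ratio: r(k) = 1 * (k+\frac{4}{11}) (k+2) / [(k+\frac{103}{11}) (k+1)] - poly over poly, x = 1 from leading terms; C = -\frac{5}{4} at k = 0.


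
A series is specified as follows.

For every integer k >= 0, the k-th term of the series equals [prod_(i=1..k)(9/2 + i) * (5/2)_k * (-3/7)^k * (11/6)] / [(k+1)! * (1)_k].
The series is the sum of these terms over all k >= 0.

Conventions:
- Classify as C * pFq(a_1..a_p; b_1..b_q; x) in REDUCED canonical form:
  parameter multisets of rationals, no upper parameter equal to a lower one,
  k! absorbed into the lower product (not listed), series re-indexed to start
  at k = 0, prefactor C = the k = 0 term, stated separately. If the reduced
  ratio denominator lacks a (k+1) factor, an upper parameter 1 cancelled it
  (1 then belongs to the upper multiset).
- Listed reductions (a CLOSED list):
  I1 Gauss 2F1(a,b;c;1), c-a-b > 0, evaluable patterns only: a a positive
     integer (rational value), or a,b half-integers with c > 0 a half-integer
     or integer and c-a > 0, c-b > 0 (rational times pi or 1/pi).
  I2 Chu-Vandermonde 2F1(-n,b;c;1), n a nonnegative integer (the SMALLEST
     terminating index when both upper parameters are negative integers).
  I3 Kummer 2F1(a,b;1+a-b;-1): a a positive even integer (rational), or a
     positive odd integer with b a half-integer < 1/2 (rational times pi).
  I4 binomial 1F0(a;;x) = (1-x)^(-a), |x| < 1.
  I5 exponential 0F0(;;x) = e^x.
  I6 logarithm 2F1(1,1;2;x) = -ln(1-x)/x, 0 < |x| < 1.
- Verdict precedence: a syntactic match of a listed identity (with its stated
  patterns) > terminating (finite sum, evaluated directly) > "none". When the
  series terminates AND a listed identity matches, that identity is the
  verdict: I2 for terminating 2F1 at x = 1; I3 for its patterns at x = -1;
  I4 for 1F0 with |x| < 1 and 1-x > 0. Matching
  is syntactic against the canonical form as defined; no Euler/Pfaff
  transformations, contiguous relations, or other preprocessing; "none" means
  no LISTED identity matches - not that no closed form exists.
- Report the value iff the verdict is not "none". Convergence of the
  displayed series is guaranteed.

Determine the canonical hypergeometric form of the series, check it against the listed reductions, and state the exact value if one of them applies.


x = -3/7 here; the reduced form reads 2F1, upper {5/2, 11/2}, lower {2}, C = 11/6. Verdict: none. A 2F1 with upper {5/2, 11/2} fits none of I1-I6 at x = -3/7; the sum runs forever.

First insight: with t_0 = 11/6, (1)_k (C = 11/6) is k! itself.
Step ratio: r(k) = (-3/7) * (k+5/2) (k+11/2) / [(k+2) (k+1)] - rational; roots negated = parameters, x = (-3/7), C = 11/6.


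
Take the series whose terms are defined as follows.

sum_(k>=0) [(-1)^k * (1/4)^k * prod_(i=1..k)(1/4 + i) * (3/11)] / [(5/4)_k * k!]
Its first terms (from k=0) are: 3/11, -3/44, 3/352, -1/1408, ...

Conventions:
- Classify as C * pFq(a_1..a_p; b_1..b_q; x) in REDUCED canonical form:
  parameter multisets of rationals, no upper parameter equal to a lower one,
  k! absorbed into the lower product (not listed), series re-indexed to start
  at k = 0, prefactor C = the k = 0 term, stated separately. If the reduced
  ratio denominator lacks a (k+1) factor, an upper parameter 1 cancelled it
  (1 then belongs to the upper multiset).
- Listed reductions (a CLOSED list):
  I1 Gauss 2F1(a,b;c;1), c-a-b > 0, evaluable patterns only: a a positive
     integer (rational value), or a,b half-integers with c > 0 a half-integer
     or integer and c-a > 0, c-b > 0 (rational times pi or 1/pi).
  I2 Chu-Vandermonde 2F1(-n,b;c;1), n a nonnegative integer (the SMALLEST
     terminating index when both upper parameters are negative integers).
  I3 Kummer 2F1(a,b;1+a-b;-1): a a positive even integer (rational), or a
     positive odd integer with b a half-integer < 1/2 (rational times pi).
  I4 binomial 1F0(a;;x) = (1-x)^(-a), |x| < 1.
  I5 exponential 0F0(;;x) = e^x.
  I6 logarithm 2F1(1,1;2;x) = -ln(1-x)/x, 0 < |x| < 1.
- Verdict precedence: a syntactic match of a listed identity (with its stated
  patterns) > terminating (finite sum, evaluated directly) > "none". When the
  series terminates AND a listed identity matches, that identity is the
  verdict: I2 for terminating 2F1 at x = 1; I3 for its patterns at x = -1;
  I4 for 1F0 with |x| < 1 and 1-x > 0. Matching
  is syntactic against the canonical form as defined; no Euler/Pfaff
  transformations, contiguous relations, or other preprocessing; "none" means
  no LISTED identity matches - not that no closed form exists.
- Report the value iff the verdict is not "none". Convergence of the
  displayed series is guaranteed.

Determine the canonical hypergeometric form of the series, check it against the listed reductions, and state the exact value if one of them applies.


x = -1/4 here; the reduced form reads 0F0, upper {-}, lower {-}, C = 3/11. Verdict (x = -1/4): exponential (I5) applies (the 0F0 exponential series at x = -1/4). Its exact value is (3/11) * e^(-1/4).

Key step: t_0 = 3/11 here, and the parameter 5/4 appears in both the upper and lower lists and cancels.
Term ratio: r(k) = (-1/4) * 1 / [(k+1)] - rational in k. x = (-1/4); t_0 = 3/11; negate the roots.


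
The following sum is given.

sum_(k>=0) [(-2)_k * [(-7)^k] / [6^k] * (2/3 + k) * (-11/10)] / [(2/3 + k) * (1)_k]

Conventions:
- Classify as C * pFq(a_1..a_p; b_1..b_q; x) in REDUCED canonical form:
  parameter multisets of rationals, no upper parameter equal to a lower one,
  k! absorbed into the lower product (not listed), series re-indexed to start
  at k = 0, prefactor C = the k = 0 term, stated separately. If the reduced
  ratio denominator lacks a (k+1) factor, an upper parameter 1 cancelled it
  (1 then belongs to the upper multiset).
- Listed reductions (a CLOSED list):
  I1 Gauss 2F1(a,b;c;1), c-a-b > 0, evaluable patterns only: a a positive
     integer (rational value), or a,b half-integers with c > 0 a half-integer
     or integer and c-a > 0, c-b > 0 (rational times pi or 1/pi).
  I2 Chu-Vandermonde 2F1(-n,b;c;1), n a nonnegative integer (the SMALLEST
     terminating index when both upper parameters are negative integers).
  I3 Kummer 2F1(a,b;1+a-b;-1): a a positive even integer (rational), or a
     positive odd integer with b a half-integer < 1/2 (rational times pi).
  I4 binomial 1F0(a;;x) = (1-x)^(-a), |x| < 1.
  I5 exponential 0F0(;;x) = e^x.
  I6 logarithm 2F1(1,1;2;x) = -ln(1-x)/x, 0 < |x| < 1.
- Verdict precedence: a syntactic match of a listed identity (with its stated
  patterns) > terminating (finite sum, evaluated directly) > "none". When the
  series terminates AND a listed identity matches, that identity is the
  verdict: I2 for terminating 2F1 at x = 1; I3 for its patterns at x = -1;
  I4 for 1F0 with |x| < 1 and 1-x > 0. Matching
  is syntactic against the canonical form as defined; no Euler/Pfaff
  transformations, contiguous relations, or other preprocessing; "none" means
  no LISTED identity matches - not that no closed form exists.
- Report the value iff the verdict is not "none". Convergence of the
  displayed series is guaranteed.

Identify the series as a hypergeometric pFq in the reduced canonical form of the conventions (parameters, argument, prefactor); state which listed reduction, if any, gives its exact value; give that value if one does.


Canonical form: C = -11/10 times 1F0 with upper {-2}, lower {-}, x = -7/6. Verdict: terminating - no listed pattern fits, but -2 in the upper list cuts the series at k = 2; direct evaluation. Hence: -1859/360.

Key step: t_0 being -11/10, the two geometric factors (prefactor -11/10) combine into one argument.
Consecutive-term ratio: r(k) = (-7/6) * (k-2) / [(k+1)] - rational in k. x = (-7/6); t_0 = -11/10; negate the roots.


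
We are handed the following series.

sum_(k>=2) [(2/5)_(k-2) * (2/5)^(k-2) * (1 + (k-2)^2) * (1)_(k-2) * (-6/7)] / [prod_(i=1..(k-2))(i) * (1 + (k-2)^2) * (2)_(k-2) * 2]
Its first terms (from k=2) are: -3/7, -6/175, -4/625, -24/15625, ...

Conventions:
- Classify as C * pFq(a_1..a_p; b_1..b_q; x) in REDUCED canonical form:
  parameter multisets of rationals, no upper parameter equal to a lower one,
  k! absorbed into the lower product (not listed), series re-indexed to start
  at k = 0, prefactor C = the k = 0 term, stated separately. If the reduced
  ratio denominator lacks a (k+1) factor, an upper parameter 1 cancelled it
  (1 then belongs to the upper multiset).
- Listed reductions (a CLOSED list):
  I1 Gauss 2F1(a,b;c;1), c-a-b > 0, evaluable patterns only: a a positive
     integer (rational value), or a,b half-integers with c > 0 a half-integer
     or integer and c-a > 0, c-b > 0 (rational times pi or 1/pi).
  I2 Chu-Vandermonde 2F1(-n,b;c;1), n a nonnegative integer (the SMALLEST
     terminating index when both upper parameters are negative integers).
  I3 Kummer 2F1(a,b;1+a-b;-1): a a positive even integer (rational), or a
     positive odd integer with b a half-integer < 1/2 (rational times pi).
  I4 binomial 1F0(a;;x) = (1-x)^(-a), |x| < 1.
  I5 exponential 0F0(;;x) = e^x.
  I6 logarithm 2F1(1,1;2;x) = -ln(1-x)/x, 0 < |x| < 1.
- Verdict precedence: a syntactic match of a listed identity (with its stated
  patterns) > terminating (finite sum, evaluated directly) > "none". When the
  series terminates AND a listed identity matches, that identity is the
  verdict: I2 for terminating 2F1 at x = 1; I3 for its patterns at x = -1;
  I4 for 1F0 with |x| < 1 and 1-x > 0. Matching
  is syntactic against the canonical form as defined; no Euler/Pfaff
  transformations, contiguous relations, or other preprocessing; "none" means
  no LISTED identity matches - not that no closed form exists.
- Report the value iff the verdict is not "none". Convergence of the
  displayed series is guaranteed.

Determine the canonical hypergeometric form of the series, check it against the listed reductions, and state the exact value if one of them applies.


The series (x = 2/5) is 2F1: upper {2/5, 1}, lower {2}, prefactor -3/7. Verdict: none - this 2F1 at x = 2/5 matches no listed pattern, and upper {2/5, 1} holds no stopper.

The tell: x = (2/5) and the constant factors (C = -3/7) combine into one prefactor.
Step ratio: r(k) = (2/5) * (k+2/5) (k+1) / [(k+2) (k+1)] - rational in k, leading ratio (2/5); with t_0 = -3/7, classification follows.


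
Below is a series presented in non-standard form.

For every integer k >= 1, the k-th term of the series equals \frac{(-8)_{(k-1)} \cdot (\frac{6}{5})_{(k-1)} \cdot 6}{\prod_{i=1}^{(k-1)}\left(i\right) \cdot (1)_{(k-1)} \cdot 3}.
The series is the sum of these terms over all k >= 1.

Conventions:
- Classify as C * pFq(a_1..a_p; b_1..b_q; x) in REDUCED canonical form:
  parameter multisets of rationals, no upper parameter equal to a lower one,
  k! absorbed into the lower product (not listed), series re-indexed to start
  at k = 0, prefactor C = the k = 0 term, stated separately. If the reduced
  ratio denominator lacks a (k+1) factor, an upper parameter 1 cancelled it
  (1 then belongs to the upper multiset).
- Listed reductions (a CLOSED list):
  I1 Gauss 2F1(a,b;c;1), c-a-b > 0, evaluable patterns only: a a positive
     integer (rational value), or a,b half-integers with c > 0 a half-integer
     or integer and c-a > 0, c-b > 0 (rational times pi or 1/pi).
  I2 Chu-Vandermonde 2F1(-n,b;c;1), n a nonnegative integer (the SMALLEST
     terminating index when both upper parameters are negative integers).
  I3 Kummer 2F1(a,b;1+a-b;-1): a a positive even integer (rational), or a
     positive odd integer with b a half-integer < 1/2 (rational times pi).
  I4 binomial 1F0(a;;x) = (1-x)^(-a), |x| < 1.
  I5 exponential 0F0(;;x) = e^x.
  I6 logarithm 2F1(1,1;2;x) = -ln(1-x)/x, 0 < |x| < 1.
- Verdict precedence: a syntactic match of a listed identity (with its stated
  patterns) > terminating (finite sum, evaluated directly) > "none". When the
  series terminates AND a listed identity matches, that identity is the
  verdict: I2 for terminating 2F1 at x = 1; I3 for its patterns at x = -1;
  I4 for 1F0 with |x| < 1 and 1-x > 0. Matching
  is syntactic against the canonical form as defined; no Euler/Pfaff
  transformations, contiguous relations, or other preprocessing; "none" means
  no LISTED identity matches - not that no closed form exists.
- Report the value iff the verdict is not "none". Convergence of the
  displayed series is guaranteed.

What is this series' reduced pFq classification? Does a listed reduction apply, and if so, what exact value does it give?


This is 2 * 2F1(-8, \frac{6}{5}; 1; 1) in reduced canonical form. Verdict: the Chu-Vandermonde identity I2 fires (terminating 2F1 at x = 1 with n = 8, b = 6/5, c = 1). Exact value: -\frac{56202}{1953125}.

Key step: x = 1 and the constant factors (prefactor 2) combine into one prefactor.
Step ratio: r(k) = 1 * (k-8) (k+\frac{6}{5}) / [(k+1) (k+1)] ; factor over Q: parameters, x = 1, and C = 2.


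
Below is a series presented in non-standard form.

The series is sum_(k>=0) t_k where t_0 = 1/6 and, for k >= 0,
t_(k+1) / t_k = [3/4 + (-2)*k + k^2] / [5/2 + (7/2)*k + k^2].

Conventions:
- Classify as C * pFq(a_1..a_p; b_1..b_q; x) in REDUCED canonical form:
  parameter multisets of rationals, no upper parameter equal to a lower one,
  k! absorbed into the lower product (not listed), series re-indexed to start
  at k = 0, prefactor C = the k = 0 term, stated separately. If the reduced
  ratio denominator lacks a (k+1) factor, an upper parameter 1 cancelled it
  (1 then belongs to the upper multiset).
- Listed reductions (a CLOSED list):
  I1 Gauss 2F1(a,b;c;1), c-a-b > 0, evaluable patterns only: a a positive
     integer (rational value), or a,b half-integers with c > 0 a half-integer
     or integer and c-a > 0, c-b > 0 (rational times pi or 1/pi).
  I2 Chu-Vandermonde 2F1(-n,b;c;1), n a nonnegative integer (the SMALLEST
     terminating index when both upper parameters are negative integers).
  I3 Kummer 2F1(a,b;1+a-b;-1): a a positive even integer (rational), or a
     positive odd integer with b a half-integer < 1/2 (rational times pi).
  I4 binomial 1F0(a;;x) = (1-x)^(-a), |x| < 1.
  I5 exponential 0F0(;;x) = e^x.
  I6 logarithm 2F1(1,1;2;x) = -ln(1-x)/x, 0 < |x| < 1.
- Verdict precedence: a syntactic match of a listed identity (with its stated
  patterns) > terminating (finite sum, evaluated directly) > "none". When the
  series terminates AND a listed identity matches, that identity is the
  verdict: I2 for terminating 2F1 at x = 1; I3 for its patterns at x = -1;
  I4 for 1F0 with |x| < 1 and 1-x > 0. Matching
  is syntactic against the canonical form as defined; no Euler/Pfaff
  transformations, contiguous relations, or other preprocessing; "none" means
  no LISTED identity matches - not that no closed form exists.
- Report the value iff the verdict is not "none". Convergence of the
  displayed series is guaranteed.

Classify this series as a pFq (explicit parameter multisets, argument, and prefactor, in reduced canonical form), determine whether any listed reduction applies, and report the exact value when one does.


Structural cue: from the first term 1/6: factor the ratio over Q (C = 1/6, x = 1): negated roots = parameters.
Term ratio: r(k) = 1 * (k-3/2) (k-1/2) / [(k+5/2) (k+1)] - poly over poly, x = 1 from leading terms; C = 1/6 at k = 0.

With C = 1/6: the canonical form is 2F1(-3/2, -1/2; 5/2; 1). Verdict: Gauss (I1, half-integer pattern) fires (x = 1; upper {-3/2, -1/2} half-integers, c = 5/2 in the evaluable pattern). Exact value: (35/512) * pi.


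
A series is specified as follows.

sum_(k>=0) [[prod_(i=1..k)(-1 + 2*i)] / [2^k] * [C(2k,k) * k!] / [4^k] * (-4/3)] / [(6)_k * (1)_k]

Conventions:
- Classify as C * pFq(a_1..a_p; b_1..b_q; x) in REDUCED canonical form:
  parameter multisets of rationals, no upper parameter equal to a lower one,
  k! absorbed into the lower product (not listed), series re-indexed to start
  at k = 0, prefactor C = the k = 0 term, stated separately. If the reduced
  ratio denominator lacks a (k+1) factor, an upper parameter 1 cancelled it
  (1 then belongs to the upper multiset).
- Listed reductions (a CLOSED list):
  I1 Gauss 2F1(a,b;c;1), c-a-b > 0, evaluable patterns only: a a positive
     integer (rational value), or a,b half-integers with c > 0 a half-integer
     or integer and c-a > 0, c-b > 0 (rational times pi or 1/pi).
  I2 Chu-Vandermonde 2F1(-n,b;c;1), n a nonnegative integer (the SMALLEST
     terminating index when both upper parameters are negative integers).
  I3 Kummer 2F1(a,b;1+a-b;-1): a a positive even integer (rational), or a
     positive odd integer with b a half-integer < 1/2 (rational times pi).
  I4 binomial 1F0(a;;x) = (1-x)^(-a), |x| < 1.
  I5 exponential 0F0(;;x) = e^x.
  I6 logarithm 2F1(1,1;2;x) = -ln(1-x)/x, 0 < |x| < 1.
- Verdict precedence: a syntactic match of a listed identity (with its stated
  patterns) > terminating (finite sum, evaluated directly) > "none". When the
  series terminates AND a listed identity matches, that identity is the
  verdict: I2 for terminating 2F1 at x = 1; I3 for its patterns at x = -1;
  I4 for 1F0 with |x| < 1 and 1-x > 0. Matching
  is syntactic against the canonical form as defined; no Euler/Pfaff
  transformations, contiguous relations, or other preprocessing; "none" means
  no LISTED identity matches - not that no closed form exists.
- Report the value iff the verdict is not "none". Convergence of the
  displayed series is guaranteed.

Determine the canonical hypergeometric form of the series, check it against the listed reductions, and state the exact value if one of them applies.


Structural cue: with t_0 = -4/3, C(2k,k) (C = -4/3) equals 4^k (1/2)_k / k!.
Term ratio: r(k) = 1 * (k+1/2) (k+1/2) / [(k+6) (k+1)] - rational in k. x = 1; t_0 = -4/3; negate the roots.

At argument 1: a 2F1 with upper {1/2, 1/2}, lower {6}, scaled by C = -4/3. Verdict at x = 1: the half-integer Gauss pattern (I1) matches (x = 1; upper {1/2, 1/2} half-integers, c = 6 in the evaluable pattern). Exact value: (-262144/59535) / pi.


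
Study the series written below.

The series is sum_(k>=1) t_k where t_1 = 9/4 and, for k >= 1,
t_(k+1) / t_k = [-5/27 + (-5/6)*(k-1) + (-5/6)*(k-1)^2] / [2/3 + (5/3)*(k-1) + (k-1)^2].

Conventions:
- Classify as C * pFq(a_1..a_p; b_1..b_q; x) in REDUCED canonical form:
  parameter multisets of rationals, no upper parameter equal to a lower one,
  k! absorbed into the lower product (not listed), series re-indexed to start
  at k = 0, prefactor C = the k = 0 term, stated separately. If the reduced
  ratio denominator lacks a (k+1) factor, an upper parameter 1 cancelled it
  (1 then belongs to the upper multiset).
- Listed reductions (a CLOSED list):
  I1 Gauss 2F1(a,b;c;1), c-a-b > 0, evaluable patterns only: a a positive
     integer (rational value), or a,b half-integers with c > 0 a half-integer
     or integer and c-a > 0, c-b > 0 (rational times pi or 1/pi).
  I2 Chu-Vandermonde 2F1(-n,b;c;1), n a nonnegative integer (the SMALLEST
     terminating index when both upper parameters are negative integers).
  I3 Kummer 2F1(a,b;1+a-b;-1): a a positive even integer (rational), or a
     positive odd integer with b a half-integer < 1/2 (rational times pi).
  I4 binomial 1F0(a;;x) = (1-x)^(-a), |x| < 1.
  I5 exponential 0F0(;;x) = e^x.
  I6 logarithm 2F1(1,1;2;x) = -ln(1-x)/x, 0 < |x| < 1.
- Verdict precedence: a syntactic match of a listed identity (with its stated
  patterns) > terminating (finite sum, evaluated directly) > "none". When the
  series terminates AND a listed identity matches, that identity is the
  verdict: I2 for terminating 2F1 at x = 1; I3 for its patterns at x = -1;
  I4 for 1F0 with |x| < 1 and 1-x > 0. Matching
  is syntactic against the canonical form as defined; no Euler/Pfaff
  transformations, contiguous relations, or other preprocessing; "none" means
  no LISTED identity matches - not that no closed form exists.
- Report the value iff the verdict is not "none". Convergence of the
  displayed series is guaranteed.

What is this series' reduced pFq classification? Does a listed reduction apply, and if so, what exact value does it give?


With C = 9/4: the canonical form is 1F0(1/3; -; -5/6). Verdict at x = -5/6: the I4 binomial reduction matches (the 1F0 binomial series: exponent -1/3, x = -5/6). Sum: (9/4) * (11/6)^(-1/3).

Structural cue: t_0 = 9/4 here, and cancel k + 2/3 from the displayed ratio first; then C = 9/4, x = -5/6.
Step ratio: r(k) = (-5/6) * (k+1/3) / [(k+1)] - rational; roots negated = parameters, x = (-5/6), C = 9/4.
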